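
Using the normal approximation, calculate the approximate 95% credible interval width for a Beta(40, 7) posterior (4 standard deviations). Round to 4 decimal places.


Var(Beta) = 40*7/(47^2 * 48) = 0.0026
SD = 0.0514
Width ~ 4*SD = 0.2056

0.2056


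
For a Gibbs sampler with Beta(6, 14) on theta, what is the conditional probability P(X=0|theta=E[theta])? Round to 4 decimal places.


E[theta] = 6/(6+14) = 0.3
P(X=0|theta) = 1 - theta = 0.7

0.7


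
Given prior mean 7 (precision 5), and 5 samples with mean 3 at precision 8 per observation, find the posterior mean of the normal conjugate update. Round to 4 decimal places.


The posterior mean is a precision-weighted average of prior and data.
Post. prec. = 5 + 40 = 45
Post. mean = (35 + 120)/45 = 155/45 = 3.4444

3.4444


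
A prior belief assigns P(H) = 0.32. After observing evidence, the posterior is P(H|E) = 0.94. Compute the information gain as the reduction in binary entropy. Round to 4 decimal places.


H(prior) = -0.32*log2(0.32) - 0.68*log2(0.68)
= 0.9044
H(post) = -0.94*log2(0.94) - 0.06*log2(0.06)
= 0.3274
IG = 0.9044 - 0.3274 = 0.5769

0.5769


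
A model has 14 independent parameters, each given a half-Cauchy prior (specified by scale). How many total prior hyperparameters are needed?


Each half-Cauchy prior needs 1 hyperparameter (scale).
Total = 1 * 14 = 14

14


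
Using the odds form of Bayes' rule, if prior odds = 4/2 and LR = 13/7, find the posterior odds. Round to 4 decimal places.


Bayes' rule in odds form: posterior odds = prior odds * LR
= (4 * 13) / (2 * 7)
= 52/14 = 3.7143

3.7143


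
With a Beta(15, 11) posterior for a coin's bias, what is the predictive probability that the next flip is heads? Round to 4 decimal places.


The predictive probability equals the posterior mean.
P(next = heads) = alpha / (alpha + beta)
= 15 / 26 = 0.5769

0.5769


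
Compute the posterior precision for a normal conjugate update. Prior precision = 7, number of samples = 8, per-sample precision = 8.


tau_post = tau_0 + n * tau
= 7 + 8 * 8 = 71

71


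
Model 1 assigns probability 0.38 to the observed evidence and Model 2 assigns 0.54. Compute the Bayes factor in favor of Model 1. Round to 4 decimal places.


BF = P(data|M1) / P(data|M2)
= 0.38 / 0.54 = 0.7037

0.7037


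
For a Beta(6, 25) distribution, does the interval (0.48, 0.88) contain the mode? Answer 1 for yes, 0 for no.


Mode of Beta(a,b) = (a-1)/(a+b-2)
= (6-1)/(6+25-2) = 0.1724
Check: 0.48 <= 0.1724 <= 0.88?
Result: 0

0


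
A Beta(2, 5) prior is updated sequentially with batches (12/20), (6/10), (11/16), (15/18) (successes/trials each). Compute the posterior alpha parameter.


Sequential conjugate updating is equivalent to a single batch update.
Total successes across all batches = 44
alpha_posterior = alpha_prior + total_successes = 2 + 44
= 46

46


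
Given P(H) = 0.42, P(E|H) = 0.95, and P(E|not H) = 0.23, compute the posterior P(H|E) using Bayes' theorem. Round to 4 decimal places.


By Bayes' theorem: P(H|E) = P(E|H)*P(H) / P(E)
P(E) = P(E|H)*P(H) + P(E|not H)*P(not H)
P(E) = 0.95*0.42 + 0.23*0.58 = 0.5324
P(H|E) = 0.95*0.42 / 0.5324 = 0.7494

0.7494


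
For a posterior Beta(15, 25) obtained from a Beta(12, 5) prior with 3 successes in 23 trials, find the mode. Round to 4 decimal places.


Mode = (alpha - 1) / (alpha + beta - 2)
= 14 / 38
= 0.3684

0.3684


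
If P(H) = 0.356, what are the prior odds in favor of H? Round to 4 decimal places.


Prior odds = P(H) / (1 - P(H))
= 0.356 / 0.644
= 0.5528

0.5528


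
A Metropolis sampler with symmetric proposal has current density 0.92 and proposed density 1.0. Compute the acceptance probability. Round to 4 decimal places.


For symmetric proposals, acceptance = min(1, pi(x*)/pi(x))
= min(1, 1.0/0.92)
= min(1, 1.087) = 1.0

1.0


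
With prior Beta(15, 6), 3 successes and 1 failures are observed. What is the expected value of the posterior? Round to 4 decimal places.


Posterior = Beta(18, 7)
E[theta] = alpha/(alpha+beta)
= 18/25 = 0.72

0.72


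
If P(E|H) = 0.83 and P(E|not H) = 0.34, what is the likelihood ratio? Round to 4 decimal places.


Likelihood ratio = P(E|H) / P(E|not H)
= 0.83 / 0.34
= 2.4412

2.4412


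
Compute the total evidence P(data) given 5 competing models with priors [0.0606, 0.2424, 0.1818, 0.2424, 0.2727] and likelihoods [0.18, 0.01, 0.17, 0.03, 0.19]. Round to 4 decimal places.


Marginal likelihood = sum P(model_i) * P(data|model_i)
Model 1: 0.0606 * 0.18 = 0.0109
Model 2: 0.2424 * 0.01 = 0.0024
Model 3: 0.1818 * 0.17 = 0.0309
Model 4: 0.2424 * 0.03 = 0.0073
Model 5: 0.2727 * 0.19 = 0.0518
Total = 0.1033

0.1033


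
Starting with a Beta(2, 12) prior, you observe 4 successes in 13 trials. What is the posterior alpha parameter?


For a Beta-Binomial conjugate model:
Posterior alpha = prior alpha + number of successes
= 2 + 4 = 6

6


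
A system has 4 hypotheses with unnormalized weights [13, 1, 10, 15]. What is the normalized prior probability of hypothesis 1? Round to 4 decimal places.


The normalized prior is the weight divided by the total.
Total weight = 39
P(H1) = 13 / 39 = 0.3333

0.3333


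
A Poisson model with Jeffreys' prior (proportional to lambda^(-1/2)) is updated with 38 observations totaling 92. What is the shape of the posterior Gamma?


Posterior = Gamma(0.5 + S, n)
= Gamma(0.5 + 92, 38)
Posterior shape = 0.5 + S = 0.5 + 92 = 92.5

92.5


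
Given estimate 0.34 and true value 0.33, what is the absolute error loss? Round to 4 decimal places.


Absolute error = |estimate - true|
= |0.01| = 0.01

0.01


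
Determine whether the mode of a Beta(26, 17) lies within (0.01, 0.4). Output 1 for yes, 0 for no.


First find the mode: (a-1)/(a+b-2) = 0.6098
Is 0.6098 in (0.01, 0.4)? 0

0


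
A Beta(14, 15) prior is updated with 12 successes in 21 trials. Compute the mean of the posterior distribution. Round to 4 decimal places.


After update: Beta(26, 24)
Mean = 26 / (26 + 24) = 26 / 50
= 0.52

0.52


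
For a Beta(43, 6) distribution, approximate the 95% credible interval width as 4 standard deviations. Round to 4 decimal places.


Variance of Beta(a,b) = ab / ((a+b)^2 * (a+b+1))
= 43*6 / ((49)^2 * 50)
= 0.0021
SD = sqrt(0.0021) = 0.0464
Width = 4 * SD = 0.1854

0.1854


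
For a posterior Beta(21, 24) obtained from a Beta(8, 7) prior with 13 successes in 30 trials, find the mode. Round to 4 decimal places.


Mode = (alpha - 1) / (alpha + beta - 2)
= 20 / 43
= 0.4651

0.4651


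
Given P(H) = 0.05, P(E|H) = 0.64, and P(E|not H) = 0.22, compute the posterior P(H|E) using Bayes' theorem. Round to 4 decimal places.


By Bayes' theorem: P(H|E) = P(E|H)*P(H) / P(E)
P(E) = P(E|H)*P(H) + P(E|not H)*P(not H)
P(E) = 0.64*0.05 + 0.22*0.95 = 0.241
P(H|E) = 0.64*0.05 / 0.241 = 0.1328

0.1328


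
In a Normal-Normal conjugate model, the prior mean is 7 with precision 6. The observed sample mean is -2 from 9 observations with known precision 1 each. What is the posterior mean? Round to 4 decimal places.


Posterior precision = tau0 + n*tau = 6 + 9*1 = 15
Posterior mean = (tau0*mu0 + n*tau*xbar) / posterior_precision
= (6*7 + 9*1*-2) / 15
= 24 / 15 = 1.6

1.6


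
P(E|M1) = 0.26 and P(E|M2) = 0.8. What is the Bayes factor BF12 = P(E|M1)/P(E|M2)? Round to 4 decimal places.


Bayes factor BF12 = P(E|M1) / P(E|M2)
= 0.26 / 0.8
= 0.325

0.325


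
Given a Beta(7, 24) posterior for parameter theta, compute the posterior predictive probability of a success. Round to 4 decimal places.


For a Beta-Bernoulli model, the predictive probability is the mean:
P(success) = 7/(7+24) = 7/31 = 0.2258

0.2258


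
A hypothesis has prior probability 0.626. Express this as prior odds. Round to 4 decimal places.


Odds = P(H) / P(not H) = 0.626 / 0.374
= 1.6738

1.6738


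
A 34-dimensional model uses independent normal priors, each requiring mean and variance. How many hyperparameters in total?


Per parameter: 2 (mean and variance).
Total = 34 * 2 = 68

68


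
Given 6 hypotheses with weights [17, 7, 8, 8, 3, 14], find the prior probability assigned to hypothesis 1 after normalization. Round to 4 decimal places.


To normalize, divide each weight by the sum of all weights.
Sum = 57
Prior(H1) = 17/57 = 0.2982

0.2982


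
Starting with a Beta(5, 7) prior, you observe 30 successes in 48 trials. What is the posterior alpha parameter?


For a Beta-Binomial conjugate model:
Posterior alpha = prior alpha + number of successes
= 5 + 30 = 35

35


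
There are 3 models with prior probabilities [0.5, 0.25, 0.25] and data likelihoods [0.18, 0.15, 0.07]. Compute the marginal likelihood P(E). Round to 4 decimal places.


P(E) = sum over models of P(M_i) * P(E|M_i)
= 0.5*0.18 + 0.25*0.15 + 0.25*0.07
= 0.145

0.145


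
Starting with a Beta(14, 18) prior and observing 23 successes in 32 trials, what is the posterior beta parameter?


Posterior beta = prior beta + failures
Failures = 32 - 23 = 9
beta_post = 18 + 9 = 27

27


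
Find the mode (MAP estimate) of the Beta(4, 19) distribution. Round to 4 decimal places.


For Beta(a,b) with a,b > 1:
Mode = (a-1)/(a+b-2) = (4-1)/(23-2)
= 3/21 = 0.1429

0.1429


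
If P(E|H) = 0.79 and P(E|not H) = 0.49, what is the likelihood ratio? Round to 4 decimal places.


Likelihood ratio = P(E|H) / P(E|not H)
= 0.79 / 0.49
= 1.6122

1.6122


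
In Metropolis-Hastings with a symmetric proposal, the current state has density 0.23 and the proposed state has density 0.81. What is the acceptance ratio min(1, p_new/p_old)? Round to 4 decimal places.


Ratio = p_new / p_old = 0.81 / 0.23 = 3.5217
Acceptance = min(1, 3.5217) = 1.0

1.0


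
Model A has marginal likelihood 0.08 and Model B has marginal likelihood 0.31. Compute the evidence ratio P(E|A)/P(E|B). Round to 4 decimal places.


Evidence ratio = P(E|A) / P(E|B)
= 0.08 / 0.31
= 0.2581

0.2581


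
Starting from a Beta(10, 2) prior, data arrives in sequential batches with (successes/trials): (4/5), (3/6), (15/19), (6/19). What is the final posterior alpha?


In sequential Bayesian updating, we sum all successes.
Total successes = 28
Final alpha = 10 + 28 = 38

38


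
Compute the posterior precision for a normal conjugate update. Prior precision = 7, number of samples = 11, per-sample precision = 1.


tau_post = tau_0 + n * tau
= 7 + 11 * 1 = 18

18


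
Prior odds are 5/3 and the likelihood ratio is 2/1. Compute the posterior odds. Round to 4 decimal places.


Posterior odds = prior odds * likelihood ratio
= (5/3) * (2/1)
= 10 / 3
= 3.3333

3.3333


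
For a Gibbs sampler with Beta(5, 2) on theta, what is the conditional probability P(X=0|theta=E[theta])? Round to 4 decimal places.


E[theta] = 5/(5+2) = 0.7143
P(X=0|theta) = 1 - theta = 0.2857

0.2857


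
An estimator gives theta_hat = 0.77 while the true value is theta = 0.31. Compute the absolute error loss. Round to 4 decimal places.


The absolute error loss is |theta_hat - theta|
= |0.77 - 0.31|
= 0.46

0.46


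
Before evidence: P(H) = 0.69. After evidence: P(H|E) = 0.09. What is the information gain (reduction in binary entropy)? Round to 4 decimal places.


Prior entropy = 0.8932
Posterior entropy = 0.4365
Information gain = 0.8932 - 0.4365 = 0.4567

0.4567


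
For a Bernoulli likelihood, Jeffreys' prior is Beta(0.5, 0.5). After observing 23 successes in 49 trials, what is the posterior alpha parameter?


Jeffreys' prior for Bernoulli is Beta(0.5, 0.5).
Posterior is Beta(0.5 + k, 0.5 + n - k).
Posterior alpha = 0.5 + k = 0.5 + 23 = 23.5

23.5


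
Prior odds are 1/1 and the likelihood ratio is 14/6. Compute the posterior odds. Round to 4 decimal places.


Posterior odds = prior odds * likelihood ratio
= (1/1) * (14/6)
= 14 / 6
= 2.3333

2.3333


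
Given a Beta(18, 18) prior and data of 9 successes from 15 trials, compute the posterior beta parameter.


Number of failures = 15 - 9 = 6
Posterior beta = 18 + 6 = 24

24


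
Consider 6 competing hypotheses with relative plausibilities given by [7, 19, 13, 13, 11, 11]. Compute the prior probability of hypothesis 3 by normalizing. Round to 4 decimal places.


Sum of weights = 7 + 19 + 13 + 13 + 11 + 11 = 74
Normalized prior for H3 = 13 / 74
= 0.1757

0.1757


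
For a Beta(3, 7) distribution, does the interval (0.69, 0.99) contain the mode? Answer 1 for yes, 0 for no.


Mode of Beta(a,b) = (a-1)/(a+b-2)
= (3-1)/(3+7-2) = 0.25
Check: 0.69 <= 0.25 <= 0.99?
Result: 0

0


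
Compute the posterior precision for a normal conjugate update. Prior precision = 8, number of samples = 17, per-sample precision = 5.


tau_post = tau_0 + n * tau
= 8 + 17 * 5 = 93

93


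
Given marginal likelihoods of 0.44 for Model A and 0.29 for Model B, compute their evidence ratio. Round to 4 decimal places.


Ratio = ML(A) / ML(B) = 0.44/0.29
= 1.5172

1.5172


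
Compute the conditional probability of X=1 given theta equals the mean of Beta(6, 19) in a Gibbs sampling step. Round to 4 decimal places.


Mean of Beta(6, 19) = 0.24
P(X=1 | theta=0.24) = 0.24

0.24


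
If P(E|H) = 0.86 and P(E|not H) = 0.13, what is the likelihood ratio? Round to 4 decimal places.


Likelihood ratio = P(E|H) / P(E|not H)
= 0.86 / 0.13
= 6.6154

6.6154


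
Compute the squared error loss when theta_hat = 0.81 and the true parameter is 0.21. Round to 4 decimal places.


L = (theta_hat - theta_true)^2
= (0.81 - 0.21)^2
= 0.6^2 = 0.36

0.36


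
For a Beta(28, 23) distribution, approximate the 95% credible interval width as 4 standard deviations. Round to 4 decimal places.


Variance of Beta(a,b) = ab / ((a+b)^2 * (a+b+1))
= 28*23 / ((51)^2 * 52)
= 0.0048
SD = sqrt(0.0048) = 0.069
Width = 4 * SD = 0.276

0.276


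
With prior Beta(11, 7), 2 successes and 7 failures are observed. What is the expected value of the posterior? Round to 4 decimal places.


Posterior = Beta(13, 14)
E[theta] = alpha/(alpha+beta)
= 13/27 = 0.4815

0.4815


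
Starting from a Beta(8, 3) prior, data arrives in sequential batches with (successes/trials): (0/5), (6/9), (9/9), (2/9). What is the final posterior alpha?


In sequential Bayesian updating, we sum all successes.
Total successes = 17
Final alpha = 8 + 17 = 25

25


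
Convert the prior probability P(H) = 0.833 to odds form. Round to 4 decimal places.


P(not H) = 1 - 0.833 = 0.167
Odds = 0.833 / 0.167 = 4.988

4.988


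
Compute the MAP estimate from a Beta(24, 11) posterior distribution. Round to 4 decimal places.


MAP = mode of Beta distribution
= (alpha - 1)/(alpha + beta - 2)
= (24-1)/(24+11-2)
= 23/33 = 0.697

0.697


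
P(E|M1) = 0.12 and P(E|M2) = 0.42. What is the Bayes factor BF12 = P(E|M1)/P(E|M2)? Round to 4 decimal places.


Bayes factor BF12 = P(E|M1) / P(E|M2)
= 0.12 / 0.42
= 0.2857

0.2857


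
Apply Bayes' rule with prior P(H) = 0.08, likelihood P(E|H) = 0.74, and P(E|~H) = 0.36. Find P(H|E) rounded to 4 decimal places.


Step 1: Compute marginal P(E) = P(E|H)P(H) + P(E|~H)P(~H)
= 0.74*0.08 + 0.36*0.92 = 0.3904
Step 2: P(H|E) = P(E|H)P(H)/P(E) = 0.0592/0.3904
= 0.1516

0.1516


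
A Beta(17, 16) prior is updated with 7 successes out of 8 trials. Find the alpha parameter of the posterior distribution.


In the Beta-Binomial conjugate update:
alpha_post = alpha_prior + successes
= 17 + 7
= 24

24


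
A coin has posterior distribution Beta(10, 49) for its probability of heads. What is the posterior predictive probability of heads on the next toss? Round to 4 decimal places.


Posterior predictive = E[theta] = alpha/(alpha+beta)
= 10/59
= 0.1695

0.1695


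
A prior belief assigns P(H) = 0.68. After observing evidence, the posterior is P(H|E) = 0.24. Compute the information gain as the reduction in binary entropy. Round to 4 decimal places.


H(prior) = -0.68*log2(0.68) - 0.32*log2(0.32)
= 0.9044
H(post) = -0.24*log2(0.24) - 0.76*log2(0.76)
= 0.795
IG = 0.9044 - 0.795 = 0.1093

0.1093


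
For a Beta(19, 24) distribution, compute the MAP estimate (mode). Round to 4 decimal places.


MAP = mode = (a-1)/(a+b-2)
= (19-1)/(19+24-2)
= 18/41 = 0.439

0.439


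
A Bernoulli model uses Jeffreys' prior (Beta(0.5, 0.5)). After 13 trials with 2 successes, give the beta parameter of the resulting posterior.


Posterior = Beta(prior_alpha + successes, prior_beta + failures)
= Beta(0.5 + 2, 0.5 + 11)
Posterior beta = 0.5 + (n - k) = 0.5 + 11 = 11.5

11.5


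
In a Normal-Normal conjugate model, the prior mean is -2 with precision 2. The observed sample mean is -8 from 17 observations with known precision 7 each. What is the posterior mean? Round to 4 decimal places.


Posterior precision = tau0 + n*tau = 2 + 17*7 = 121
Posterior mean = (tau0*mu0 + n*tau*xbar) / posterior_precision
= (2*-2 + 17*7*-8) / 121
= -956 / 121 = -7.9008

-7.9008


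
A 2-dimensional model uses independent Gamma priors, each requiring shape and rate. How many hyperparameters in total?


Per parameter: 2 (shape and rate).
Total = 2 * 2 = 4

4


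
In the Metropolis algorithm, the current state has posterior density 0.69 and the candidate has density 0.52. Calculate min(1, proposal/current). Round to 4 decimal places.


Ratio = 0.52/0.69 = 0.7536
Acceptance probability = min(1, 0.7536)
= 0.7536

0.7536


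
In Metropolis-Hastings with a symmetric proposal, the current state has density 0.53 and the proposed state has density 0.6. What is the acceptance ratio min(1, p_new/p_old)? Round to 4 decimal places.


Ratio = p_new / p_old = 0.6 / 0.53 = 1.1321
Acceptance = min(1, 1.1321) = 1.0

1.0


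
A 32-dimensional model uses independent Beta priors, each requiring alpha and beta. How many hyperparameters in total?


Per parameter: 2 (alpha and beta).
Total = 32 * 2 = 64

64


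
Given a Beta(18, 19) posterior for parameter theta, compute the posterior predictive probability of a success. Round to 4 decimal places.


For a Beta-Bernoulli model, the predictive probability is the mean:
P(success) = 18/(18+19) = 18/37 = 0.4865

0.4865


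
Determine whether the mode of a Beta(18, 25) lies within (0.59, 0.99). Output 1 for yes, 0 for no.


First find the mode: (a-1)/(a+b-2) = 0.4146
Is 0.4146 in (0.59, 0.99)? 0

0


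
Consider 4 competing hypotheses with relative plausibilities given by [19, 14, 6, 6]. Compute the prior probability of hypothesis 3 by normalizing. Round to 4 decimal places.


Sum of weights = 19 + 14 + 6 + 6 = 45
Normalized prior for H3 = 6 / 45
= 0.1333

0.1333


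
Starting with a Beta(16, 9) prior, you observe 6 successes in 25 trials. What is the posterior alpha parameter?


For a Beta-Binomial conjugate model:
Posterior alpha = prior alpha + number of successes
= 16 + 6 = 22

22


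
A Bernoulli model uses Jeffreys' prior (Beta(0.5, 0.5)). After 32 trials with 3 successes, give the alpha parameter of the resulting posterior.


Posterior = Beta(prior_alpha + successes, prior_beta + failures)
= Beta(0.5 + 3, 0.5 + 29)
Posterior alpha = 0.5 + k = 0.5 + 3 = 3.5

3.5


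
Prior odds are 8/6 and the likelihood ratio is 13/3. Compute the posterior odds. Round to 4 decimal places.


Posterior odds = prior odds * likelihood ratio
= (8/6) * (13/3)
= 104 / 18
= 5.7778

5.7778


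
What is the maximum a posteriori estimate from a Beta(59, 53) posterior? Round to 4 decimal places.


The MAP estimate equals the mode of the distribution.
Mode of Beta(a,b) = (a-1)/(a+b-2)
= 58/110
= 0.5273

0.5273


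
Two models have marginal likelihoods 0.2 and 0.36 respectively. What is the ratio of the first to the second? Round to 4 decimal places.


Evidence ratio = 0.2 / 0.36
= 0.5556

0.5556


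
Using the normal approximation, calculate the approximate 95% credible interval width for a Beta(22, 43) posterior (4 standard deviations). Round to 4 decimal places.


Var(Beta) = 22*43/(65^2 * 66) = 0.0034
SD = 0.0582
Width ~ 4*SD = 0.233

0.233


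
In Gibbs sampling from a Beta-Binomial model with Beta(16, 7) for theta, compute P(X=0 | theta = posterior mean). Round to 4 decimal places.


Posterior mean = alpha/(alpha+beta) = 16/23 = 0.6957
P(X=0|theta=mean) = 1 - theta = 0.3043

0.3043


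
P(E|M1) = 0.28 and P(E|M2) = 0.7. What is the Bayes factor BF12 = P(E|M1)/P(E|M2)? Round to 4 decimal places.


Bayes factor BF12 = P(E|M1) / P(E|M2)
= 0.28 / 0.7
= 0.4

0.4


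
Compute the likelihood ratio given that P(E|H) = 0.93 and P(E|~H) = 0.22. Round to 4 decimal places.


LR = P(E|H) / P(E|~H)
= 0.93 / 0.22 = 4.2273

4.2273


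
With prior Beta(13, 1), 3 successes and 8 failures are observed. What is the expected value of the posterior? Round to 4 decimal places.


Posterior = Beta(16, 9)
E[theta] = alpha/(alpha+beta)
= 16/25 = 0.64

0.64


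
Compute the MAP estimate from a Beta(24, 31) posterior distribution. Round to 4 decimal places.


MAP = mode of Beta distribution
= (alpha - 1)/(alpha + beta - 2)
= (24-1)/(24+31-2)
= 23/53 = 0.434

0.434


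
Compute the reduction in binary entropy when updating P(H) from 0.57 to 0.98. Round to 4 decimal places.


H_before = -p*log2(p) - (1-p)*log2(1-p) for p=0.57: 0.9858
H_after for p=0.98: 0.1414
Reduction = 0.9858 - 0.1414 = 0.8444

0.8444


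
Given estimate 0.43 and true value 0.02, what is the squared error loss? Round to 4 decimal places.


Squared error = (estimate - true)^2
Difference = 0.41
Loss = 0.41^2 = 0.1681

0.1681


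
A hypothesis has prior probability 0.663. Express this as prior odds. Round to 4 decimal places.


Odds = P(H) / P(not H) = 0.663 / 0.337
= 1.9674

1.9674


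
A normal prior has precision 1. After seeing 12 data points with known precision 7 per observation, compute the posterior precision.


In the conjugate normal model, precisions add:
tau_posterior = tau_prior + n * tau_data
= 1 + 12*7 = 85

85


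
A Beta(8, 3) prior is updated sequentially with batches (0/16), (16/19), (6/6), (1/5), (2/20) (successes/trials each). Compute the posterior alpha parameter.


Sequential conjugate updating is equivalent to a single batch update.
Total successes across all batches = 25
alpha_posterior = alpha_prior + total_successes = 8 + 25
= 33

33


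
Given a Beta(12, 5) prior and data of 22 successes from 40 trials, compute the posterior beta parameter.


Number of failures = 40 - 22 = 18
Posterior beta = 5 + 18 = 23

23


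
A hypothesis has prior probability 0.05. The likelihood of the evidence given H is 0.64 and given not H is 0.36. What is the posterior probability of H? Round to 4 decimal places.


Using Bayes' theorem:
P(E) = 0.05 * 0.64 + 0.95 * 0.36
P(E) = 0.374
P(H|E) = (0.05 * 0.64) / 0.374 = 0.0856

0.0856


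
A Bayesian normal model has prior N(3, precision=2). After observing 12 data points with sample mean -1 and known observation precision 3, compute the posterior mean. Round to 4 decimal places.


Posterior mean = (prior_precision * prior_mean + n * data_precision * data_mean) / (prior_precision + n * data_precision)
Numerator = 2*3 + 12*3*-1 = -30
Denominator = 2 + 12*3 = 38
Posterior mean = -0.7895

-0.7895


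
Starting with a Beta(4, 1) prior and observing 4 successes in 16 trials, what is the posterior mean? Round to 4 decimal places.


Posterior parameters: alpha = 4 + 4 = 8
beta = 1 + 12 = 13
Posterior mean = alpha / (alpha + beta) = 8 / 21
= 0.381

0.381


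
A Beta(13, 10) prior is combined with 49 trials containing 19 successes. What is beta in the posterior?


In conjugate updating:
beta_posterior = beta_prior + (n - k)
= 10 + (49 - 19)
= 10 + 30 = 40

40


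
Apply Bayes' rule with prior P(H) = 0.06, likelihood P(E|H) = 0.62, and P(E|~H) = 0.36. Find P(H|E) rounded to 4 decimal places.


Step 1: Compute marginal P(E) = P(E|H)P(H) + P(E|~H)P(~H)
= 0.62*0.06 + 0.36*0.94 = 0.3756
Step 2: P(H|E) = P(E|H)P(H)/P(E) = 0.0372/0.3756
= 0.099

0.099


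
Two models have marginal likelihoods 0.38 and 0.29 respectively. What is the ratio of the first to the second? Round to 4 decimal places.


Evidence ratio = 0.38 / 0.29
= 1.3103

1.3103


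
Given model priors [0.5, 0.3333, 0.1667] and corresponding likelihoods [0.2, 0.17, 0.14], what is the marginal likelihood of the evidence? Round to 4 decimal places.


P(E) = sum_i P(M_i) P(E|M_i)
= 0.1 + 0.0567 + 0.0233
= 0.18

0.18


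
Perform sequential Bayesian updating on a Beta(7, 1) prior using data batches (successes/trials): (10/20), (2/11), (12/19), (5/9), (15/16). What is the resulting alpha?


Accumulate successes: 44
Posterior alpha = prior alpha + sum of successes
= 7 + 44 = 51

51


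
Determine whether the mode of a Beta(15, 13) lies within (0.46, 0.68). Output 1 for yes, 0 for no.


First find the mode: (a-1)/(a+b-2) = 0.5385
Is 0.5385 in (0.46, 0.68)? 1

1


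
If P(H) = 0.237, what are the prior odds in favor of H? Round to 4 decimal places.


Prior odds = P(H) / (1 - P(H))
= 0.237 / 0.763
= 0.3106

0.3106


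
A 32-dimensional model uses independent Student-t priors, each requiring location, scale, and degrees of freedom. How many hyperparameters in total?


Per parameter: 3 (location, scale, and degrees of freedom).
Total = 32 * 3 = 96

96


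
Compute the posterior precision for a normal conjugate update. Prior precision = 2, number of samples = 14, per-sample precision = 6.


tau_post = tau_0 + n * tau
= 2 + 14 * 6 = 86

86


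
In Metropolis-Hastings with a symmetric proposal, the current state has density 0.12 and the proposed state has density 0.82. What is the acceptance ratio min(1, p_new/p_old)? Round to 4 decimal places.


Ratio = p_new / p_old = 0.82 / 0.12 = 6.8333
Acceptance = min(1, 6.8333) = 1.0

1.0


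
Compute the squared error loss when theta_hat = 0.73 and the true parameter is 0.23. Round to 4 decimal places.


L = (theta_hat - theta_true)^2
= (0.73 - 0.23)^2
= 0.5^2 = 0.25

0.25


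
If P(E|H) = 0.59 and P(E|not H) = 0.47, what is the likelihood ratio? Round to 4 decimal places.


Likelihood ratio = P(E|H) / P(E|not H)
= 0.59 / 0.47
= 1.2553

1.2553


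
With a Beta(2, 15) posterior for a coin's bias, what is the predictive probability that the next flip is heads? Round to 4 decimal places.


The predictive probability equals the posterior mean.
P(next = heads) = alpha / (alpha + beta)
= 2 / 17 = 0.1176

0.1176


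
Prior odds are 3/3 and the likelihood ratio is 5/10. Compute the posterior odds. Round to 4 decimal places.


Posterior odds = prior odds * likelihood ratio
= (3/3) * (5/10)
= 15 / 30
= 0.5

0.5


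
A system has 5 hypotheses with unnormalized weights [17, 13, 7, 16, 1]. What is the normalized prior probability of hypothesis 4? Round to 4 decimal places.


The normalized prior is the weight divided by the total.
Total weight = 54
P(H4) = 16 / 54 = 0.2963

0.2963


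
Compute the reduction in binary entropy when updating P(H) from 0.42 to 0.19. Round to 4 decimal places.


H_before = -p*log2(p) - (1-p)*log2(1-p) for p=0.42: 0.9815
H_after for p=0.19: 0.7015
Reduction = 0.9815 - 0.7015 = 0.28

0.28


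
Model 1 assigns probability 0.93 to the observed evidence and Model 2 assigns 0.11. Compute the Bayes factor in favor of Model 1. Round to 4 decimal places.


BF = P(data|M1) / P(data|M2)
= 0.93 / 0.11 = 8.4545

8.4545


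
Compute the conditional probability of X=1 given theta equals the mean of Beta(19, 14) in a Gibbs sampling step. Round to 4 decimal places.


Mean of Beta(19, 14) = 0.5758
P(X=1 | theta=0.5758) = 0.5758

0.5758


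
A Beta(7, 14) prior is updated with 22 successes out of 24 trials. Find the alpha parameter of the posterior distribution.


In the Beta-Binomial conjugate update:
alpha_post = alpha_prior + successes
= 7 + 22
= 29

29


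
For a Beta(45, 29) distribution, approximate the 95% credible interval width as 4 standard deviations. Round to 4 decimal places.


Variance of Beta(a,b) = ab / ((a+b)^2 * (a+b+1))
= 45*29 / ((74)^2 * 75)
= 0.0032
SD = sqrt(0.0032) = 0.0564
Width = 4 * SD = 0.2255

0.2255


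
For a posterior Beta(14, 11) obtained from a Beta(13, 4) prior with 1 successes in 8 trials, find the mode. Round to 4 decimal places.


Mode = (alpha - 1) / (alpha + beta - 2)
= 13 / 23
= 0.5652

0.5652


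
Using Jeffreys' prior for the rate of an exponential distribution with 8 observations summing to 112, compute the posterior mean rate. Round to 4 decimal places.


Jeffreys' prior leads to posterior Gamma(8, 112).
Mean = 8/112 = 0.0714

0.0714


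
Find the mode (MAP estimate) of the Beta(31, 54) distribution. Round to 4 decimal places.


For Beta(a,b) with a,b > 1:
Mode = (a-1)/(a+b-2) = (31-1)/(85-2)
= 30/83 = 0.3614

0.3614


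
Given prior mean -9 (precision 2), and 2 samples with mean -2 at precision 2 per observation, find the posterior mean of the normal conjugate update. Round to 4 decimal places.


The posterior mean is a precision-weighted average of prior and data.
Post. prec. = 2 + 4 = 6
Post. mean = (-18 + -8)/6 = -26/6 = -4.3333

-4.3333


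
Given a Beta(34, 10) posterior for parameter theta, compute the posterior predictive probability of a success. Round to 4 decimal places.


For a Beta-Bernoulli model, the predictive probability is the mean:
P(success) = 34/(34+10) = 34/44 = 0.7727

0.7727


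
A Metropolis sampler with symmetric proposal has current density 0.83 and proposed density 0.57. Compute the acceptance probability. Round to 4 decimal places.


For symmetric proposals, acceptance = min(1, pi(x*)/pi(x))
= min(1, 0.57/0.83)
= min(1, 0.6867) = 0.6867

0.6867


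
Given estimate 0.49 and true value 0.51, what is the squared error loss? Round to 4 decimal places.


Squared error = (estimate - true)^2
Difference = -0.02
Loss = -0.02^2 = 0.0004

0.0004


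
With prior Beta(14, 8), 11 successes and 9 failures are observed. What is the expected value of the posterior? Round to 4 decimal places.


Posterior = Beta(25, 17)
E[theta] = alpha/(alpha+beta)
= 25/42 = 0.5952

0.5952


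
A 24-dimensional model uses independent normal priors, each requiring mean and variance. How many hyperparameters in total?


Per parameter: 2 (mean and variance).
Total = 24 * 2 = 48

48


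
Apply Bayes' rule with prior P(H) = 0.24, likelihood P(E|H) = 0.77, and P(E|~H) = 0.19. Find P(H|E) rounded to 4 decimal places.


Step 1: Compute marginal P(E) = P(E|H)P(H) + P(E|~H)P(~H)
= 0.77*0.24 + 0.19*0.76 = 0.3292
Step 2: P(H|E) = P(E|H)P(H)/P(E) = 0.1848/0.3292
= 0.5614

0.5614


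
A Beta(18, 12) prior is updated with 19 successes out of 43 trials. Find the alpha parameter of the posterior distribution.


In the Beta-Binomial conjugate update:
alpha_post = alpha_prior + successes
= 18 + 19
= 37

37


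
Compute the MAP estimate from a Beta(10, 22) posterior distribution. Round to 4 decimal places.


MAP = mode of Beta distribution
= (alpha - 1)/(alpha + beta - 2)
= (10-1)/(10+22-2)
= 9/30 = 0.3

0.3


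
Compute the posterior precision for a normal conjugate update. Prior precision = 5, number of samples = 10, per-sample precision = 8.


tau_post = tau_0 + n * tau
= 5 + 10 * 8 = 85

85


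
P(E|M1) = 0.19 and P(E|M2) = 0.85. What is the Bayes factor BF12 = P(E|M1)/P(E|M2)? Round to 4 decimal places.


Bayes factor BF12 = P(E|M1) / P(E|M2)
= 0.19 / 0.85
= 0.2235

0.2235


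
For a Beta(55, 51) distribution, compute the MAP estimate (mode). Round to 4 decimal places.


MAP = mode = (a-1)/(a+b-2)
= (55-1)/(55+51-2)
= 54/104 = 0.5192

0.5192


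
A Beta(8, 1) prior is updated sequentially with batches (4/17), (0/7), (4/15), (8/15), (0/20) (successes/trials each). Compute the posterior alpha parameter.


Sequential conjugate updating is equivalent to a single batch update.
Total successes across all batches = 16
alpha_posterior = alpha_prior + total_successes = 8 + 16
= 24

24


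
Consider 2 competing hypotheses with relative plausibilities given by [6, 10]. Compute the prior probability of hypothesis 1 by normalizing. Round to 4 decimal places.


Sum of weights = 6 + 10 = 16
Normalized prior for H1 = 6 / 16
= 0.375

0.375


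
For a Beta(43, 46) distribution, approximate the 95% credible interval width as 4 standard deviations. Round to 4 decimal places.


Variance of Beta(a,b) = ab / ((a+b)^2 * (a+b+1))
= 43*46 / ((89)^2 * 90)
= 0.0028
SD = sqrt(0.0028) = 0.0527
Width = 4 * SD = 0.2107

0.2107


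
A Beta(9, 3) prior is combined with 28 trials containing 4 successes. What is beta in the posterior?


In conjugate updating:
beta_posterior = beta_prior + (n - k)
= 3 + (28 - 4)
= 3 + 24 = 27

27


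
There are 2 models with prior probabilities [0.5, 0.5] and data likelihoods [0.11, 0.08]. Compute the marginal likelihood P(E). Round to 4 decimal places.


P(E) = sum over models of P(M_i) * P(E|M_i)
= 0.5*0.11 + 0.5*0.08
= 0.095

0.095


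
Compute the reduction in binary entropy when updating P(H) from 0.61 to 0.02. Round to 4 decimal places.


H_before = -p*log2(p) - (1-p)*log2(1-p) for p=0.61: 0.9648
H_after for p=0.02: 0.1414
Reduction = 0.9648 - 0.1414 = 0.8234

0.8234


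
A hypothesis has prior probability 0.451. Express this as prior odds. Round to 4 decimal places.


Odds = P(H) / P(not H) = 0.451 / 0.549
= 0.8215

0.8215


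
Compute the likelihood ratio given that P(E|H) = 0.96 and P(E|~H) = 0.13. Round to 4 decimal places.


LR = P(E|H) / P(E|~H)
= 0.96 / 0.13 = 7.3846

7.3846


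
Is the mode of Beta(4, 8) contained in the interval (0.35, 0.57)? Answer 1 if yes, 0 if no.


Mode = (a-1)/(a+b-2) = 3/10 = 0.3
Interval: (0.35, 0.57)
Contains mode? 0

0


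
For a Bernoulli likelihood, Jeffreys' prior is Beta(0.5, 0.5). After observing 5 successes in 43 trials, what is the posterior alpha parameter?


Jeffreys' prior for Bernoulli is Beta(0.5, 0.5).
Posterior is Beta(0.5 + k, 0.5 + n - k).
Posterior alpha = 0.5 + k = 0.5 + 5 = 5.5

5.5


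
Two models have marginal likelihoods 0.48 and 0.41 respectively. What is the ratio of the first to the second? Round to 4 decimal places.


Evidence ratio = 0.48 / 0.41
= 1.1707

1.1707


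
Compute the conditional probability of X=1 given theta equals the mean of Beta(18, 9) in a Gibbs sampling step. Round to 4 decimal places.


Mean of Beta(18, 9) = 0.6667
P(X=1 | theta=0.6667) = 0.6667

0.6667


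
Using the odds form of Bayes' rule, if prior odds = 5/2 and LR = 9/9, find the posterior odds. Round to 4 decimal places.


Bayes' rule in odds form: posterior odds = prior odds * LR
= (5 * 9) / (2 * 9)
= 45/18 = 2.5

2.5


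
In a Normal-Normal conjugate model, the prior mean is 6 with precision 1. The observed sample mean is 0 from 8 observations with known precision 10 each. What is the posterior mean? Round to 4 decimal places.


Posterior precision = tau0 + n*tau = 1 + 8*10 = 81
Posterior mean = (tau0*mu0 + n*tau*xbar) / posterior_precision
= (1*6 + 8*10*0) / 81
= 6 / 81 = 0.0741

0.0741


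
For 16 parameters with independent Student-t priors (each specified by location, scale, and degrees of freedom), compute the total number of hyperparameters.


A Student-t prior has 3 hyperparameters per parameter.
Total = 16 * 3 = 48

48


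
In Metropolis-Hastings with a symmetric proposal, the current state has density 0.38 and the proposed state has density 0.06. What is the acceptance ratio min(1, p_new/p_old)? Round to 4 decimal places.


Ratio = p_new / p_old = 0.06 / 0.38 = 0.1579
Acceptance = min(1, 0.1579) = 0.1579

0.1579


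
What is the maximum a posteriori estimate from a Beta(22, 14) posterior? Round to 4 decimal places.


The MAP estimate equals the mode of the distribution.
Mode of Beta(a,b) = (a-1)/(a+b-2)
= 21/34
= 0.6176

0.6176


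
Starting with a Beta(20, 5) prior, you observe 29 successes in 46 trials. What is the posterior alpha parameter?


For a Beta-Binomial conjugate model:
Posterior alpha = prior alpha + number of successes
= 20 + 29 = 49

49


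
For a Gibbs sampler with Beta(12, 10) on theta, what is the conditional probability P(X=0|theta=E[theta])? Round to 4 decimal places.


E[theta] = 12/(12+10) = 0.5455
P(X=0|theta) = 1 - theta = 0.4545

0.4545


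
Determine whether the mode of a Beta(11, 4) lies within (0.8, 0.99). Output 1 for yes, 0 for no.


First find the mode: (a-1)/(a+b-2) = 0.7692
Is 0.7692 in (0.8, 0.99)? 0

0


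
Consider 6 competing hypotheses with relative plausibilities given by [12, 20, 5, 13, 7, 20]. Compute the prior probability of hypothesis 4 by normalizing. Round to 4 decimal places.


Sum of weights = 12 + 20 + 5 + 13 + 7 + 20 = 77
Normalized prior for H4 = 13 / 77
= 0.1688

0.1688


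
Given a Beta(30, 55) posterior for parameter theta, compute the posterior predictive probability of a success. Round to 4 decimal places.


For a Beta-Bernoulli model, the predictive probability is the mean:
P(success) = 30/(30+55) = 30/85 = 0.3529

0.3529


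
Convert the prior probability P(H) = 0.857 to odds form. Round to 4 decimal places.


P(not H) = 1 - 0.857 = 0.143
Odds = 0.857 / 0.143 = 5.993

5.993


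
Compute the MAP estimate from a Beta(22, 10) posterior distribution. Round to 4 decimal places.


MAP = mode of Beta distribution
= (alpha - 1)/(alpha + beta - 2)
= (22-1)/(22+10-2)
= 21/30 = 0.7

0.7


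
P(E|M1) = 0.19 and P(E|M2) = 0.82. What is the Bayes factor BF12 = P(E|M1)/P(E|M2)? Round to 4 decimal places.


Bayes factor BF12 = P(E|M1) / P(E|M2)
= 0.19 / 0.82
= 0.2317

0.2317


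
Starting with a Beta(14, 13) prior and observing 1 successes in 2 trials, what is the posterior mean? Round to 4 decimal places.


Posterior parameters: alpha = 14 + 1 = 15
beta = 13 + 1 = 14
Posterior mean = alpha / (alpha + beta) = 15 / 29
= 0.5172

0.5172


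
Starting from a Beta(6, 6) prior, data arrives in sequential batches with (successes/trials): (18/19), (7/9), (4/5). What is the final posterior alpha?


In sequential Bayesian updating, we sum all successes.
Total successes = 29
Final alpha = 6 + 29 = 35

35


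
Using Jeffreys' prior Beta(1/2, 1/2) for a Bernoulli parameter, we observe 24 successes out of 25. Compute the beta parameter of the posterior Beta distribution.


Conjugate update: Beta(0.5 + k, 0.5 + n - k).
k = 24, n - k = 1
Posterior beta = 0.5 + (n - k) = 0.5 + 1 = 1.5

1.5


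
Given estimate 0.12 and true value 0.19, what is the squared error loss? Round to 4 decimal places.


Squared error = (estimate - true)^2
Difference = -0.07
Loss = -0.07^2 = 0.0049

0.0049


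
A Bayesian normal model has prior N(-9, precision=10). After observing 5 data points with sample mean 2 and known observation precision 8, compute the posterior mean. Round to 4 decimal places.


Posterior mean = (prior_precision * prior_mean + n * data_precision * data_mean) / (prior_precision + n * data_precision)
Numerator = 10*-9 + 5*8*2 = -10
Denominator = 10 + 5*8 = 50
Posterior mean = -0.2

-0.2


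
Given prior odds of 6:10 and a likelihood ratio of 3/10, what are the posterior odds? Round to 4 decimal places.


Posterior odds = prior odds * LR
Prior odds = 6/10 = 0.6
LR = 3/10 = 0.3
Posterior odds = 0.6 * 0.3 = 0.18

0.18


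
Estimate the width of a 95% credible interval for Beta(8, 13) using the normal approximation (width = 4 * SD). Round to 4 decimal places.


For Beta(a,b): Var = ab/((a+b)^2(a+b+1))
Var = 0.0107, SD = 0.1035
Approximate 95% CI width = 4 * 0.1035 = 0.4141

0.4141


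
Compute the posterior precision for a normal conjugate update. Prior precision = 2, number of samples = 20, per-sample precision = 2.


tau_post = tau_0 + n * tau
= 2 + 20 * 2 = 42

42


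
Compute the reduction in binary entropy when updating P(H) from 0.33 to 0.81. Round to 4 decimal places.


H_before = -p*log2(p) - (1-p)*log2(1-p) for p=0.33: 0.9149
H_after for p=0.81: 0.7015
Reduction = 0.9149 - 0.7015 = 0.2135

0.2135
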